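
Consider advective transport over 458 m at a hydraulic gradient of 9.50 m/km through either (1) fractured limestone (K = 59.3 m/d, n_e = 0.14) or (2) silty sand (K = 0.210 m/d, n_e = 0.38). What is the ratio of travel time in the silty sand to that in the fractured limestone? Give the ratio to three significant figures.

766

Unit 1 (fractured limestone): v = 59.3×0.0095/0.14 = 4.024 m/d, t = 458/4.024 = 113.8 d
Unit 2 (silty sand): v = 0.210×0.0095/0.38 = 0.005250 m/d, t = 458/0.005250 = 87240 d
t(silty sand) / t(fractured limestone) = 87240/113.8 = 766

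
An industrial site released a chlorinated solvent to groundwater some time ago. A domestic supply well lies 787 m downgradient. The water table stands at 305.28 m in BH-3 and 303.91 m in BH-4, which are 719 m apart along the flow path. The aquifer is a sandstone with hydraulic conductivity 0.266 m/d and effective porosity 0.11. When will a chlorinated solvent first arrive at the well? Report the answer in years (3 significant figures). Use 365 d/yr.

Hydraulic gradient i = (305.28 − 303.91) / 719 = 1.37 / 719 = 0.001905
Specific discharge q = 0.266 × 0.001905 = 5.068e-4 m/d
Seepage velocity v = q / n = 5.068e-4 / 0.11 = 0.004608 m/d
t = L / v = 787 / 0.004608 = 170800 d
   = 170800 / 365 = 468 yr

468 years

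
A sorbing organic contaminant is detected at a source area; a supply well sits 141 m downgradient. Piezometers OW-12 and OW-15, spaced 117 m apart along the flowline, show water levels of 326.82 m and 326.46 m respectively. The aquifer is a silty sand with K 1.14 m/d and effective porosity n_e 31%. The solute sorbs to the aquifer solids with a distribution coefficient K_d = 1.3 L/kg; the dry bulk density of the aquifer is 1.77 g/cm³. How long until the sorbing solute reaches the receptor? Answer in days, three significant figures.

105000 days

Hydraulic gradient i = (326.82 − 326.46) / 117 = 0.36 / 117 = 0.003077
Darcy flux q = K·i = 1.14 × 0.003077 = 0.003508 m/d
v = Ki/n = 1.14·0.003077/0.31 = 0.01132 m/d
Retardation R = 1 + ρ_b·K_d/n = 1 + 1.77×1.3/0.31 = 8.423
Contaminant velocity v_c = v/R = 0.01132/8.423 = 0.001343 m/d
t = L/v_c = 141/0.001343 = 105000 d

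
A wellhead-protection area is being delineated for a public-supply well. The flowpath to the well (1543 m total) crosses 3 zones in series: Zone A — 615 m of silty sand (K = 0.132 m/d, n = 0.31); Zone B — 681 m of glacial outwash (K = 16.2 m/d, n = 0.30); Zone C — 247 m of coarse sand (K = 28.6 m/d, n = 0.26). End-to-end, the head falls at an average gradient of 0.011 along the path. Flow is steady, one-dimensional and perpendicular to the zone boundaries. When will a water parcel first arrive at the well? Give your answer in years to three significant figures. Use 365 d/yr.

Steady 1-D flow in series ⇒ the Darcy flux q is identical in every zone and the zone head losses add (resistances L/K in series).
Σ(L/K) = 615/0.132 + 681/16.2 + 247/28.6 = 4659 + 42.04 + 8.636 = 4710 d
K_eq = L_total / Σ(L/K) = 1543 / 4710 = 0.3276 m/d
q = K_eq · i = 0.3276 × 0.011 = 0.003604 m/d (same in every zone)
Zone A: v = q/n = 0.003604/0.31 = 0.01163 m/d → t_A = 615/0.01163 = 52900 d
Zone B: v = q/n = 0.003604/0.30 = 0.01201 m/d → t_B = 681/0.01201 = 56690 d
Zone C: v = q/n = 0.003604/0.26 = 0.01386 m/d → t_C = 247/0.01386 = 17820 d
Total t = 52900 + 56690 + 17820 = 127400 d
   = 127400 / 365 = 349 yr

349 years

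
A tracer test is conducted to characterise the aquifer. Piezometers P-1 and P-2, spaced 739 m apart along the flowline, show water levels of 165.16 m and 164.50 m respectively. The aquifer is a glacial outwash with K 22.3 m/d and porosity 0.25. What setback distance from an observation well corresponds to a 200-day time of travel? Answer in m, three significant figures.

15.9 m

Hydraulic gradient i = (165.16 − 164.50) / 739 = 0.66 / 739 = 8.931e-4
Specific discharge q = 22.3 × 8.931e-4 = 0.01992 m/d
v = Ki/n = 22.3·8.931e-4/0.25 = 0.07966 m/d
L = v × T = 0.07966 × 200 = 15.93 m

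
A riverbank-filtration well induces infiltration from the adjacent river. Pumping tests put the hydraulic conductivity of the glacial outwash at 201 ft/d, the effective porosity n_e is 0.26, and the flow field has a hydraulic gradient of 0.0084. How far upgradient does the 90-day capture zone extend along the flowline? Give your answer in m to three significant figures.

K = 201 ft/d × 0.3048 = 61.26 m/d
q = Ki = 61.26 × 0.0084 = 0.5146 m/d
v_s = q/n_e = 0.5146/0.26 = 1.979 m/d
L = v × T = 1.979 × 90 = 178.1 m

178 m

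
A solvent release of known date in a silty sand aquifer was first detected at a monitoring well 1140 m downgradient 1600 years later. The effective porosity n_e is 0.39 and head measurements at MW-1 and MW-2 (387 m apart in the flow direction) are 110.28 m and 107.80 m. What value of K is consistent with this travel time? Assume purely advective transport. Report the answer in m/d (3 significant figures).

Hydraulic gradient i = (110.28 − 107.80) / 387 = 2.48 / 387 = 0.006408
t = 1600 years = 584000 d
v = L / t = 1140 / 584000 = 0.001952 m/d
K = v · n / i = 0.001952 × 0.39 / 0.006408 = 0.119 m/d

0.119 m/d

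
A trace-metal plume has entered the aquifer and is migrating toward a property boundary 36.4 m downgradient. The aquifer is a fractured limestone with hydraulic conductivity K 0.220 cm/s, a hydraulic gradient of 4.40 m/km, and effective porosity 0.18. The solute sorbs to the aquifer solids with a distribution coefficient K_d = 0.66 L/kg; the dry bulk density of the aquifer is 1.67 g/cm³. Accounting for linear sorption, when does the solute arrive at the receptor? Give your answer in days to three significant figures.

55.8 days

K = 0.220 cm/s × 864 = 190.1 m/d
q = Ki = 190.1 × 0.0044 = 0.8364 m/d
Seepage velocity v = q / n = 0.8364 / 0.18 = 4.646 m/d
Retardation R = 1 + ρ_b·K_d/n = 1 + 1.67×0.66/0.18 = 7.123
Contaminant velocity v_c = v/R = 4.646/7.123 = 0.6523 m/d
t = L/v_c = 36.4/0.6523 = 55.80 d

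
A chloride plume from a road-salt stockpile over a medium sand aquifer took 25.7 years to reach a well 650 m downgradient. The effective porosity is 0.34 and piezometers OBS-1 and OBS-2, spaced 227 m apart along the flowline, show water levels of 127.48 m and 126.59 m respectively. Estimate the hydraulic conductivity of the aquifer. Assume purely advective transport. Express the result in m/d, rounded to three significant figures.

Hydraulic gradient i = (127.48 − 126.59) / 227 = 0.89 / 227 = 0.003921
t = 25.7 years = 9381 d
v = L / t = 650 / 9381 = 0.06929 m/d
K = v · n / i = 0.06929 × 0.34 / 0.003921 = 6.01 m/d

6.01 m/d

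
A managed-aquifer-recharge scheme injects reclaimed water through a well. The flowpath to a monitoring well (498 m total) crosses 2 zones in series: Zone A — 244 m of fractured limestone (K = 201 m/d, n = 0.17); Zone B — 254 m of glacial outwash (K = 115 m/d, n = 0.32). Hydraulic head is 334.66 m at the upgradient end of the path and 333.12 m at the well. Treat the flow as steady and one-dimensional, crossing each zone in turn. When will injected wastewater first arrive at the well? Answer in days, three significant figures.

273 days

Total head drop ΔH = 334.66 − 333.12 = 1.54 m
Continuity: the same q passes through each zone, so ΔH = q·Σ(L_j/K_j) — the zones act as resistances in series.
Σ(L/K) = 244/201 + 254/115 = 1.214 + 2.209 = 3.423 d
q = ΔH / Σ(L/K) = 1.54 / 3.423 = 0.4499 m/d (same in every zone)
Zone A: v = q/n = 0.4499/0.17 = 2.647 m/d → t_A = 244/2.647 = 92.19 d
Zone B: v = q/n = 0.4499/0.32 = 1.406 m/d → t_B = 254/1.406 = 180.6 d
Total t = 92.19 + 180.6 = 272.8 d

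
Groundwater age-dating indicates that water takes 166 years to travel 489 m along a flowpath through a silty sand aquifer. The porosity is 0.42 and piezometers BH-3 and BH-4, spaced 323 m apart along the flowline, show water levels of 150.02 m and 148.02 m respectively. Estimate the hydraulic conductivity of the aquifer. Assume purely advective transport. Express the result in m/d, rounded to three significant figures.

0.547 m/d

Hydraulic gradient i = (150.02 − 148.02) / 323 = 2.00 / 323 = 0.006192
t = 166 years = 60590 d
v = L / t = 489 / 60590 = 0.008071 m/d
K = v · n / i = 0.008071 × 0.42 / 0.006192 = 0.547 m/d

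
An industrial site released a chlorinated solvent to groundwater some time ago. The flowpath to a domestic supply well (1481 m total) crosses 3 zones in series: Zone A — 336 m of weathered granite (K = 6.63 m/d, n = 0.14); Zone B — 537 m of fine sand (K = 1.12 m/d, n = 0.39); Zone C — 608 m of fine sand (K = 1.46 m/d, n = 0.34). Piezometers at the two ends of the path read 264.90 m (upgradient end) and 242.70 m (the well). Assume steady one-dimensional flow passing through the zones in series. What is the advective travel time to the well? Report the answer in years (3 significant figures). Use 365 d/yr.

Total head drop ΔH = 264.90 − 242.70 = 22.20 m
Continuity: the same q passes through each zone, so ΔH = q·Σ(L_j/K_j) — the zones act as resistances in series.
Σ(L/K) = 336/6.63 + 537/1.12 + 608/1.46 = 50.68 + 479.5 + 416.4 = 946.6 d
q = ΔH / Σ(L/K) = 22.20 / 946.6 = 0.02345 m/d (same in every zone)
Zone A: v = q/n = 0.02345/0.14 = 0.1675 m/d → t_A = 336/0.1675 = 2006 d
Zone B: v = q/n = 0.02345/0.39 = 0.06014 m/d → t_B = 537/0.06014 = 8930 d
Zone C: v = q/n = 0.02345/0.34 = 0.06898 m/d → t_C = 608/0.06898 = 8814 d
Total t = 2006 + 8930 + 8814 = 19750 d
   = 19750 / 365 = 54.1 yr

54.1 years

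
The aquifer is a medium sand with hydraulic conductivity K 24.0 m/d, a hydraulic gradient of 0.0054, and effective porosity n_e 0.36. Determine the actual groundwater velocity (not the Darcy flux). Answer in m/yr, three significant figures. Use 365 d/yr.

Specific discharge q = 24.0 × 0.0054 = 0.1296 m/d
v_s = q/n_e = 0.1296/0.36 = 0.3600 m/d
   = 0.3600 × 365 = 131 m/yr

131 m/yr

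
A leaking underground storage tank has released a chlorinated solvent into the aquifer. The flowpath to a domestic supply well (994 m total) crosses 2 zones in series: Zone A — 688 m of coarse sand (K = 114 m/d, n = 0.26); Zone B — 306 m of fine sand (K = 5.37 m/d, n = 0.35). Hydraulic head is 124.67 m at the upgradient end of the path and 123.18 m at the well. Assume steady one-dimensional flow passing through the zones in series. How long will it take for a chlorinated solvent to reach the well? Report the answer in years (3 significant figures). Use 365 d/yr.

Total head drop ΔH = 124.67 − 123.18 = 1.49 m
Steady 1-D flow in series ⇒ the Darcy flux q is identical in every zone and the zone head losses add (resistances L/K in series).
Σ(L/K) = 688/114 + 306/5.37 = 6.035 + 56.98 = 63.02 d
q = ΔH / Σ(L/K) = 1.49 / 63.02 = 0.02364 m/d (same in every zone)
Zone A: v = q/n = 0.02364/0.26 = 0.09094 m/d → t_A = 688/0.09094 = 7566 d
Zone B: v = q/n = 0.02364/0.35 = 0.06755 m/d → t_B = 306/0.06755 = 4530 d
Total t = 7566 + 4530 = 12100 d
   = 12100 / 365 = 33.1 yr

33.1 years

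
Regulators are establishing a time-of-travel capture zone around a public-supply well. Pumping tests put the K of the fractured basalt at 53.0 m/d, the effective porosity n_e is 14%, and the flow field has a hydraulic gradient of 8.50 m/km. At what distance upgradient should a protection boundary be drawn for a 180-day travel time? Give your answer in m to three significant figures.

Darcy flux q = K·i = 53.0 × 0.0085 = 0.4505 m/d
Seepage velocity v = q / n = 0.4505 / 0.14 = 3.218 m/d
L = v × T = 3.218 × 180 = 579.2 m

579 m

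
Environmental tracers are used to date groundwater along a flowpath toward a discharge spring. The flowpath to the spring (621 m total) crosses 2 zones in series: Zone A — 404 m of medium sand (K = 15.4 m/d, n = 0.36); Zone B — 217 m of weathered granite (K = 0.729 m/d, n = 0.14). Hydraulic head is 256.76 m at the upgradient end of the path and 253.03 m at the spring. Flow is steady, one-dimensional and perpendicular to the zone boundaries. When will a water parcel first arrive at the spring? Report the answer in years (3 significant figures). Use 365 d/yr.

41.8 years

Total head drop ΔH = 256.76 − 253.03 = 3.73 m
Continuity: the same q passes through each zone, so ΔH = q·Σ(L_j/K_j) — the zones act as resistances in series.
Σ(L/K) = 404/15.4 + 217/0.729 = 26.23 + 297.7 = 323.9 d
q = ΔH / Σ(L/K) = 3.73 / 323.9 = 0.01152 m/d (same in every zone)
Zone A: v = q/n = 0.01152/0.36 = 0.03199 m/d → t_A = 404/0.03199 = 12630 d
Zone B: v = q/n = 0.01152/0.14 = 0.08226 m/d → t_B = 217/0.08226 = 2638 d
Total t = 12630 + 2638 = 15270 d
   = 15270 / 365 = 41.8 yr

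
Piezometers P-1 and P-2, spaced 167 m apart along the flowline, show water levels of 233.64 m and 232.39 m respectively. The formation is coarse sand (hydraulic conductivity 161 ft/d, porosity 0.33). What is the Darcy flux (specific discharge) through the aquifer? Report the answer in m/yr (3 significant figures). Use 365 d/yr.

Hydraulic gradient i = (233.64 − 232.39) / 167 = 1.25 / 167 = 0.007485
K = 161 ft/d × 0.3048 = 49.07 m/d
Darcy flux q = K·i = 49.07 × 0.007485 = 0.3673 m/d
   = 0.3673 × 365 = 134 m/yr

134 m/yr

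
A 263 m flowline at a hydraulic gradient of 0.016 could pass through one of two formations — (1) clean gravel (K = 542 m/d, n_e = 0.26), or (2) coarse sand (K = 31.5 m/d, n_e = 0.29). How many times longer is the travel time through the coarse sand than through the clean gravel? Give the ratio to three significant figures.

Unit 1 (clean gravel): v = 542×0.016/0.26 = 33.35 m/d, t = 263/33.35 = 7.885 d
Unit 2 (coarse sand): v = 31.5×0.016/0.29 = 1.738 m/d, t = 263/1.738 = 151.3 d
t(coarse sand) / t(clean gravel) = 151.3/7.885 = 19.2

19.2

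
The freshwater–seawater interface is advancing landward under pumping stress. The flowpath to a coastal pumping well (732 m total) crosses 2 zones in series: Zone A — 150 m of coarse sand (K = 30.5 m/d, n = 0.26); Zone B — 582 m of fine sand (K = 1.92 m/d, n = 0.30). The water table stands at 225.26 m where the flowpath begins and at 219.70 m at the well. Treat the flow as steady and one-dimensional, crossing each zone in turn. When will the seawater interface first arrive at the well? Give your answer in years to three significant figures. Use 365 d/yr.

Total head drop ΔH = 225.26 − 219.70 = 5.56 m
Steady 1-D flow in series ⇒ the Darcy flux q is identical in every zone and the zone head losses add (resistances L/K in series).
Σ(L/K) = 150/30.5 + 582/1.92 = 4.918 + 303.1 = 308.0 d
q = ΔH / Σ(L/K) = 5.56 / 308.0 = 0.01805 m/d (same in every zone)
Zone A: v = q/n = 0.01805/0.26 = 0.06942 m/d → t_A = 150/0.06942 = 2161 d
Zone B: v = q/n = 0.01805/0.30 = 0.06016 m/d → t_B = 582/0.06016 = 9673 d
Total t = 2161 + 9673 = 11830 d
   = 11830 / 365 = 32.4 yr

32.4 years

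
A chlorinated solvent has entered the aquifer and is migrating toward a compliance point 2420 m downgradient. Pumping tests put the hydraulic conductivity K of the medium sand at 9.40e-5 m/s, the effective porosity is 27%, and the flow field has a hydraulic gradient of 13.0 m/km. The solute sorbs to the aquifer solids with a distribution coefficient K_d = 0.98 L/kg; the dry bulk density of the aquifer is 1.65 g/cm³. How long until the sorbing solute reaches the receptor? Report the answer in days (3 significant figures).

43300 days

K = 9.40e-5 m/s × 86400 s/d = 8.122 m/d
Darcy flux q = K·i = 8.122 × 0.013 = 0.1056 m/d
v = Ki/n = 8.122·0.013/0.27 = 0.3910 m/d
Retardation R = 1 + ρ_b·K_d/n = 1 + 1.65×0.98/0.27 = 6.989
Contaminant velocity v_c = v/R = 0.3910/6.989 = 0.05595 m/d
t = L/v_c = 2420/0.05595 = 43250 d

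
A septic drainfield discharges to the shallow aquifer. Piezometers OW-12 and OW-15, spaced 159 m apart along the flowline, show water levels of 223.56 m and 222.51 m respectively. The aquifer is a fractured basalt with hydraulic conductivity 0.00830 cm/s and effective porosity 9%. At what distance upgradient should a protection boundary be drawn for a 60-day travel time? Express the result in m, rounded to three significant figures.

Hydraulic gradient i = (223.56 − 222.51) / 159 = 1.05 / 159 = 0.006604
K = 0.00830 cm/s × 864 = 7.171 m/d
Darcy flux q = K·i = 7.171 × 0.006604 = 0.04736 m/d
Seepage velocity v = q / n = 0.04736 / 0.09 = 0.5262 m/d
L = v × T = 0.5262 × 60 = 31.57 m

31.6 m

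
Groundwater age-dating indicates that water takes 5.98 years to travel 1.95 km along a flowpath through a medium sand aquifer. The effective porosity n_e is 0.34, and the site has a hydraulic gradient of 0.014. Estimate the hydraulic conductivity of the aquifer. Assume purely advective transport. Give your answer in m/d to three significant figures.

21.7 m/d

t = 5.98 years = 2183 d
L = 1.95 km = 1950 m
v = L / t = 1950 / 2183 = 0.8934 m/d
K = v · n / i = 0.8934 × 0.34 / 0.014 = 21.7 m/d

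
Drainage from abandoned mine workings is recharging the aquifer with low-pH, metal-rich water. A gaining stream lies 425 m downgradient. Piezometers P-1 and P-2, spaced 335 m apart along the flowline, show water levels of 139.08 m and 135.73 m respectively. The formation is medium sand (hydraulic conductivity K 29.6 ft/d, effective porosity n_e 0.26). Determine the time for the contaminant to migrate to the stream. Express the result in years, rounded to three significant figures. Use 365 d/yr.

3.36 years

Hydraulic gradient i = (139.08 − 135.73) / 335 = 3.35 / 335 = 0.01000
K = 29.6 ft/d × 0.3048 = 9.022 m/d
q = Ki = 9.022 × 0.01000 = 0.09022 m/d
v = Ki/n = 9.022·0.01000/0.26 = 0.3470 m/d
t = L / v = 425 / 0.3470 = 1225 d
   = 1225 / 365 = 3.36 yr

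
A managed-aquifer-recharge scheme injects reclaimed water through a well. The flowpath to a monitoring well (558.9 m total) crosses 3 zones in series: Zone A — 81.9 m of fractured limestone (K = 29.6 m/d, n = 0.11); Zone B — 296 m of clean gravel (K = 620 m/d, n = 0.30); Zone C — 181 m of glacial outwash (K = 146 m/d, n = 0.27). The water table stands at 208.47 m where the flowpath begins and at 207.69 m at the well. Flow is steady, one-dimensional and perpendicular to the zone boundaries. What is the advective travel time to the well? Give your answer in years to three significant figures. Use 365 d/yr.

2.31 years

Total head drop ΔH = 208.47 − 207.69 = 0.78 m
Steady 1-D flow in series ⇒ the Darcy flux q is identical in every zone and the zone head losses add (resistances L/K in series).
Σ(L/K) = 81.9/29.6 + 296/620 + 181/146 = 2.767 + 0.4774 + 1.240 = 4.484 d
q = ΔH / Σ(L/K) = 0.78 / 4.484 = 0.1740 m/d (same in every zone)
Zone A: v = q/n = 0.1740/0.11 = 1.581 m/d → t_A = 81.9/1.581 = 51.79 d
Zone B: v = q/n = 0.1740/0.30 = 0.5798 m/d → t_B = 296/0.5798 = 510.5 d
Zone C: v = q/n = 0.1740/0.27 = 0.6443 m/d → t_C = 181/0.6443 = 280.9 d
Total t = 51.79 + 510.5 + 280.9 = 843.2 d
   = 843.2 / 365 = 2.31 yr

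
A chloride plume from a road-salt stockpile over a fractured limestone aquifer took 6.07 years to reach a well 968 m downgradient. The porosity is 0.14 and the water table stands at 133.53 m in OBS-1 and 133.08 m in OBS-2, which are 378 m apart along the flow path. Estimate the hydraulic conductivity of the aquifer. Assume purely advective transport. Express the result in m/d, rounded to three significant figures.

51.4 m/d

Hydraulic gradient i = (133.53 − 133.08) / 378 = 0.45 / 378 = 0.001190
t = 6.07 years = 2216 d
v = L / t = 968 / 2216 = 0.4369 m/d
K = v · n / i = 0.4369 × 0.14 / 0.001190 = 51.4 m/d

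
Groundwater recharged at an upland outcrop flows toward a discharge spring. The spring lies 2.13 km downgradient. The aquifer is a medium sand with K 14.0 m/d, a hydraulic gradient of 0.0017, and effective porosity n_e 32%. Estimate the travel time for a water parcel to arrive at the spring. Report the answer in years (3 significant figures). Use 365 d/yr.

Specific discharge q = 14.0 × 0.0017 = 0.02380 m/d
Average linear velocity = 0.02380 / 0.32 = 0.07438 m/d
L = 2.13 km = 2130 m
t = L / v = 2130 / 0.07438 = 28640 d
   = 28640 / 365 = 78.5 yr

78.5 years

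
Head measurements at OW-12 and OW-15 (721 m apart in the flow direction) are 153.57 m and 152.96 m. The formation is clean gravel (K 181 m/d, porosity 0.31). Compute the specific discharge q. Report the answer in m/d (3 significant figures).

0.153 m/d

Hydraulic gradient i = (153.57 − 152.96) / 721 = 0.61 / 721 = 8.460e-4
Specific discharge q = 181 × 8.460e-4 = 0.1531 m/d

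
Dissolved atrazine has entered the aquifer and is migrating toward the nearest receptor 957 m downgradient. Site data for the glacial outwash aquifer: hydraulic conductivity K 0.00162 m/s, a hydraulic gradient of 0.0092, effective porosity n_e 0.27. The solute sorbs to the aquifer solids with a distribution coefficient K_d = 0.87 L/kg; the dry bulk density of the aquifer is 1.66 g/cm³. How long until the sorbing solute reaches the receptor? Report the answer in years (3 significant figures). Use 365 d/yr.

K = 0.00162 m/s × 86400 s/d = 140.0 m/d
q = Ki = 140.0 × 0.0092 = 1.288 m/d
v_s = q/n_e = 1.288/0.27 = 4.769 m/d
Retardation R = 1 + ρ_b·K_d/n = 1 + 1.66×0.87/0.27 = 6.349
Contaminant velocity v_c = v/R = 4.769/6.349 = 0.7512 m/d
t = L/v_c = 957/0.7512 = 1274 d
   = 1274/365 = 3.49 yr

3.49 years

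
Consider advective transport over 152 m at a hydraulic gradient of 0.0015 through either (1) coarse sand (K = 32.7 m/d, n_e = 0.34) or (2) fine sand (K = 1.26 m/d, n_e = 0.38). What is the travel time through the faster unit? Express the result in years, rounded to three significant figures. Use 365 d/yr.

2.89 years

Unit 1 (coarse sand): v = 32.7×0.0015/0.34 = 0.1443 m/d, t = 152/0.1443 = 1054 d
Unit 2 (fine sand): v = 1.26×0.0015/0.38 = 0.004974 m/d, t = 152/0.004974 = 30560 d
Faster: 1054 d / 365 = 2.89 yr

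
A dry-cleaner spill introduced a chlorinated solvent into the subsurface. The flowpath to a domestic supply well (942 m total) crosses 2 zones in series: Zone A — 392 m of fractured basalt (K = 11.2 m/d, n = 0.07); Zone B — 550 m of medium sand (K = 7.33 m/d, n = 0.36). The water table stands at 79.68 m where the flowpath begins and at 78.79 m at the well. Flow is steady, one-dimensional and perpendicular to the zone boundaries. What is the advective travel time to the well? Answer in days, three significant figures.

27900 days

Total head drop ΔH = 79.68 − 78.79 = 0.89 m
Steady 1-D flow in series ⇒ the Darcy flux q is identical in every zone and the zone head losses add (resistances L/K in series).
Σ(L/K) = 392/11.2 + 550/7.33 = 35.00 + 75.03 = 110.0 d
q = ΔH / Σ(L/K) = 0.89 / 110.0 = 0.008088 m/d (same in every zone)
Zone A: v = q/n = 0.008088/0.07 = 0.1155 m/d → t_A = 392/0.1155 = 3393 d
Zone B: v = q/n = 0.008088/0.36 = 0.02247 m/d → t_B = 550/0.02247 = 24480 d
Total t = 3393 + 24480 = 27870 d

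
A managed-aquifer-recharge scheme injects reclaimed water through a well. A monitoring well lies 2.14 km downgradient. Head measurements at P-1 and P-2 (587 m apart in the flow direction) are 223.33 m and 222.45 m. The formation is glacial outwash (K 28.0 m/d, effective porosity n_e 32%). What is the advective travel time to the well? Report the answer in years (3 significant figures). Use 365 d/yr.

44.7 years

Hydraulic gradient i = (223.33 − 222.45) / 587 = 0.88 / 587 = 0.001499
Specific discharge q = 28.0 × 0.001499 = 0.04198 m/d
Seepage velocity v = q / n = 0.04198 / 0.32 = 0.1312 m/d
L = 2.14 km = 2140 m
t = L / v = 2140 / 0.1312 = 16310 d
   = 16310 / 365 = 44.7 yr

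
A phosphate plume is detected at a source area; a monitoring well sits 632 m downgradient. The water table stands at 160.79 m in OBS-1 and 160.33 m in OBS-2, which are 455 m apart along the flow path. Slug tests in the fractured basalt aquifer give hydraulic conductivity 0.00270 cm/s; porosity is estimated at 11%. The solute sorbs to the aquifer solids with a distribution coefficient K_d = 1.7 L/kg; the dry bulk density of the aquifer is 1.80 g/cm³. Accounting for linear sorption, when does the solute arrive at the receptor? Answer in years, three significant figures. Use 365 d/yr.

Hydraulic gradient i = (160.79 − 160.33) / 455 = 0.46 / 455 = 0.001011
K = 0.00270 cm/s × 864 = 2.333 m/d
Darcy flux q = K·i = 2.333 × 0.001011 = 0.002358 m/d
v_s = q/n_e = 0.002358/0.11 = 0.02144 m/d
Retardation R = 1 + ρ_b·K_d/n = 1 + 1.80×1.7/0.11 = 28.82
Contaminant velocity v_c = v/R = 0.02144/28.82 = 7.440e-4 m/d
t = L/v_c = 632/7.440e-4 = 849500 d
   = 849500/365 = 2330 yr

2330 years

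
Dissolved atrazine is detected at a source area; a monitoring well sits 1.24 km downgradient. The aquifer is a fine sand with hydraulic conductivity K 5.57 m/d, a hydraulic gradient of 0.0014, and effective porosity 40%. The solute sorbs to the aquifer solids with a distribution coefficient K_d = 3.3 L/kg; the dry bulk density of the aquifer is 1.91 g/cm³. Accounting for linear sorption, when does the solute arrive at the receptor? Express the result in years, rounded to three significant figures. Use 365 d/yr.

Darcy flux q = K·i = 5.57 × 0.0014 = 0.007798 m/d
v_s = q/n_e = 0.007798/0.40 = 0.01950 m/d
Retardation R = 1 + ρ_b·K_d/n = 1 + 1.91×3.3/0.40 = 16.76
Contaminant velocity v_c = v/R = 0.01950/16.76 = 0.001163 m/d
L = 1.24 km = 1240 m
t = L/v_c = 1240/0.001163 = 1.066e6 d
   = 1.066e6/365 = 2920 yr

2920 years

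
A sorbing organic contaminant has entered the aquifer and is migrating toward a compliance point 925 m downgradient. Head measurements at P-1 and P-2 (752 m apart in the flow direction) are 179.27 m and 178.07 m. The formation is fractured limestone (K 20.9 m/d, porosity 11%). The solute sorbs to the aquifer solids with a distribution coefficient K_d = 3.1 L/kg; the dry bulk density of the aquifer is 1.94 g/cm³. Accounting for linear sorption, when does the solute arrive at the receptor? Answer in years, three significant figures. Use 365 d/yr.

Hydraulic gradient i = (179.27 − 178.07) / 752 = 1.20 / 752 = 0.001596
Specific discharge q = 20.9 × 0.001596 = 0.03335 m/d
Seepage velocity v = q / n = 0.03335 / 0.11 = 0.3032 m/d
Retardation R = 1 + ρ_b·K_d/n = 1 + 1.94×3.1/0.11 = 55.67
Contaminant velocity v_c = v/R = 0.3032/55.67 = 0.005446 m/d
t = L/v_c = 925/0.005446 = 169900 d
   = 169900/365 = 465 yr

465 years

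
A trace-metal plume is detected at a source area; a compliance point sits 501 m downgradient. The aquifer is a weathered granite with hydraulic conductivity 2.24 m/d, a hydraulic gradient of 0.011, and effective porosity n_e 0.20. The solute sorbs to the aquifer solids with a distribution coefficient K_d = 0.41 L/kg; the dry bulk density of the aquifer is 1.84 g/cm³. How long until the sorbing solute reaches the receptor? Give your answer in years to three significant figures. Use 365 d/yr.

Specific discharge q = 2.24 × 0.011 = 0.02464 m/d
v_s = q/n_e = 0.02464/0.20 = 0.1232 m/d
Retardation R = 1 + ρ_b·K_d/n = 1 + 1.84×0.41/0.20 = 4.772
Contaminant velocity v_c = v/R = 0.1232/4.772 = 0.02582 m/d
t = L/v_c = 501/0.02582 = 19410 d
   = 19410/365 = 53.2 yr

53.2 years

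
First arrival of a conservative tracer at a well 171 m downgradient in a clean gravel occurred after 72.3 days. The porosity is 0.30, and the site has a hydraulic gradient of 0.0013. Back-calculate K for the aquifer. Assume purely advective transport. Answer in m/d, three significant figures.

546 m/d

v = L / t = 171 / 72.3 = 2.365 m/d
K = v · n / i = 2.365 × 0.30 / 0.0013 = 546 m/d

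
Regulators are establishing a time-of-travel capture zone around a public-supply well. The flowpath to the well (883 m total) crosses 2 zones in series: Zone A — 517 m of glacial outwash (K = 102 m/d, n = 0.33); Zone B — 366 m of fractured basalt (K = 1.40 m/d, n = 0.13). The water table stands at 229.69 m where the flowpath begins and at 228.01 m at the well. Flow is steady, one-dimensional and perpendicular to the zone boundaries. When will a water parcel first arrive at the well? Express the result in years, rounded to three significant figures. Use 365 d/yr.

Total head drop ΔH = 229.69 − 228.01 = 1.68 m
Steady 1-D flow in series ⇒ the Darcy flux q is identical in every zone and the zone head losses add (resistances L/K in series).
Σ(L/K) = 517/102 + 366/1.40 = 5.069 + 261.4 = 266.5 d
q = ΔH / Σ(L/K) = 1.68 / 266.5 = 0.006304 m/d (same in every zone)
Zone A: v = q/n = 0.006304/0.33 = 0.01910 m/d → t_A = 517/0.01910 = 27060 d
Zone B: v = q/n = 0.006304/0.13 = 0.04849 m/d → t_B = 366/0.04849 = 7548 d
Total t = 27060 + 7548 = 34610 d
   = 34610 / 365 = 94.8 yr

94.8 years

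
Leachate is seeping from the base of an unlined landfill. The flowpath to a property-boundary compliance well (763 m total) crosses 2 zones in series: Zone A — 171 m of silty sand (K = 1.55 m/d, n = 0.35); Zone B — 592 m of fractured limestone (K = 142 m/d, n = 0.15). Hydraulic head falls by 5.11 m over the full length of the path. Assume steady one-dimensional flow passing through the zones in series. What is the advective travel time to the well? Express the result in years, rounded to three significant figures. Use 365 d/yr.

9.12 years

Steady 1-D flow in series ⇒ the Darcy flux q is identical in every zone and the zone head losses add (resistances L/K in series).
Σ(L/K) = 171/1.55 + 592/142 = 110.3 + 4.169 = 114.5 d
q = ΔH / Σ(L/K) = 5.11 / 114.5 = 0.04463 m/d (same in every zone)
Zone A: v = q/n = 0.04463/0.35 = 0.1275 m/d → t_A = 171/0.1275 = 1341 d
Zone B: v = q/n = 0.04463/0.15 = 0.2975 m/d → t_B = 592/0.2975 = 1990 d
Total t = 1341 + 1990 = 3331 d
   = 3331 / 365 = 9.12 yr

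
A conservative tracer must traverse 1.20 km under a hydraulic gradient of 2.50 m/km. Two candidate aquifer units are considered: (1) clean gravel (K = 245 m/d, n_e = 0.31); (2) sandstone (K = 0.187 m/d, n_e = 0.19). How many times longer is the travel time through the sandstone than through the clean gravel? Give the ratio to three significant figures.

Unit 1 (clean gravel): v = 245×0.0025/0.31 = 1.976 m/d, t = 1200/1.976 = 607.3 d
Unit 2 (sandstone): v = 0.187×0.0025/0.19 = 0.002461 m/d, t = 1200/0.002461 = 487700 d
t(sandstone) / t(clean gravel) = 487700/607.3 = 803

803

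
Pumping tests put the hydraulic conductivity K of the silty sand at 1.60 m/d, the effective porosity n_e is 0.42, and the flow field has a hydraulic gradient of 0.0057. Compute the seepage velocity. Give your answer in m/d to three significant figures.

0.0217 m/d

Specific discharge q = 1.60 × 0.0057 = 0.009120 m/d
v = Ki/n = 1.60·0.0057/0.42 = 0.02171 m/d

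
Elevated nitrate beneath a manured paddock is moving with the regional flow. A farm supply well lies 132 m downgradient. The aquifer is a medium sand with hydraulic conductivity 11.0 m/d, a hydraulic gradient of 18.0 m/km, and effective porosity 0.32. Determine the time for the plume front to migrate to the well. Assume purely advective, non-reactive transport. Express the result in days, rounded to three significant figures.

q = Ki = 11.0 × 0.018 = 0.1980 m/d
v_s = q/n_e = 0.1980/0.32 = 0.6187 m/d
t = L / v = 132 / 0.6187 = 213.3 d

213 days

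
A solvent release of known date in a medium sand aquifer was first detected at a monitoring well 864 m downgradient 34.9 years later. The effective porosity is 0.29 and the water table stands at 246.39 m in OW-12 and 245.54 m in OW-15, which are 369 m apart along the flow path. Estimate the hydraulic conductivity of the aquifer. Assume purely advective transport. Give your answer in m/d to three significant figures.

8.54 m/d

Hydraulic gradient i = (246.39 − 245.54) / 369 = 0.85 / 369 = 0.002304
t = 34.9 years = 12740 d
v = L / t = 864 / 12740 = 0.06783 m/d
K = v · n / i = 0.06783 × 0.29 / 0.002304 = 8.54 m/d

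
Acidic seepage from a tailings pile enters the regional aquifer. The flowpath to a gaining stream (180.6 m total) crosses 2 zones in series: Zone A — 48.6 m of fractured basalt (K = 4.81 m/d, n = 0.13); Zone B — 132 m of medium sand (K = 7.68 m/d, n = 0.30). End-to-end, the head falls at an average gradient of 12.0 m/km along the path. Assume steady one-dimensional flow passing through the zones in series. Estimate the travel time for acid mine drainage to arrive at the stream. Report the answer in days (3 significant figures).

578 days

For zones in series the flux q is common to all zones; the equivalent conductivity is the harmonic (thickness-weighted) mean, K_eq = L_total / Σ(L_j/K_j).
Σ(L/K) = 48.6/4.81 + 132/7.68 = 10.10 + 17.19 = 27.29 d
K_eq = L_total / Σ(L/K) = 180.6 / 27.29 = 6.617 m/d
q = K_eq · i = 6.617 × 0.012 = 0.07941 m/d (same in every zone)
Zone A: v = q/n = 0.07941/0.13 = 0.6108 m/d → t_A = 48.6/0.6108 = 79.56 d
Zone B: v = q/n = 0.07941/0.30 = 0.2647 m/d → t_B = 132/0.2647 = 498.7 d
Total t = 79.56 + 498.7 = 578.2 d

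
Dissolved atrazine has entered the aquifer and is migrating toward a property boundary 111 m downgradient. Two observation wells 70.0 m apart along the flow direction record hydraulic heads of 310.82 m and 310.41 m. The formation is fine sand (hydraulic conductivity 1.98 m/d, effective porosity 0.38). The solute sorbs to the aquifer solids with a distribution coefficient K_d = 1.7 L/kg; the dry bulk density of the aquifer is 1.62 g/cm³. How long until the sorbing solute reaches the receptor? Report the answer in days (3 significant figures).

30000 days

Hydraulic gradient i = (310.82 − 310.41) / 70.0 = 0.41 / 70.0 = 0.005857
q = Ki = 1.98 × 0.005857 = 0.01160 m/d
Average linear velocity = 0.01160 / 0.38 = 0.03052 m/d
Retardation R = 1 + ρ_b·K_d/n = 1 + 1.62×1.7/0.38 = 8.247
Contaminant velocity v_c = v/R = 0.03052/8.247 = 0.003700 m/d
t = L/v_c = 111/0.003700 = 30000 d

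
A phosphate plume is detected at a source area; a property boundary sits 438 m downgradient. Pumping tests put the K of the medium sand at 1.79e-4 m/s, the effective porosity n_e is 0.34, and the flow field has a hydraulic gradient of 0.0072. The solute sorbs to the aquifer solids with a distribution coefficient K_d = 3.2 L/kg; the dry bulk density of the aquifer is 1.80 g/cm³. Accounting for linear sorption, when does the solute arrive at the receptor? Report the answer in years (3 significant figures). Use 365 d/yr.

65.7 years

K = 1.79e-4 m/s × 86400 s/d = 15.47 m/d
Specific discharge q = 15.47 × 0.0072 = 0.1114 m/d
Average linear velocity = 0.1114 / 0.34 = 0.3275 m/d
Retardation R = 1 + ρ_b·K_d/n = 1 + 1.80×3.2/0.34 = 17.94
Contaminant velocity v_c = v/R = 0.3275/17.94 = 0.01825 m/d
t = L/v_c = 438/0.01825 = 23990 d
   = 23990/365 = 65.7 yr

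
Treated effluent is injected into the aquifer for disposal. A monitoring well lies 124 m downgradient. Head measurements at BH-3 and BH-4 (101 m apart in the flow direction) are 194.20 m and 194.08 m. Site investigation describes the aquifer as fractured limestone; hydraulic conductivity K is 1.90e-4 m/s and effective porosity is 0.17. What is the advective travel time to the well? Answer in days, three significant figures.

1080 days

Hydraulic gradient i = (194.20 − 194.08) / 101 = 0.12 / 101 = 0.001188
K = 1.90e-4 m/s × 86400 s/d = 16.42 m/d
q = Ki = 16.42 × 0.001188 = 0.01950 m/d
v_s = q/n_e = 0.01950/0.17 = 0.1147 m/d
t = L / v = 124 / 0.1147 = 1081 d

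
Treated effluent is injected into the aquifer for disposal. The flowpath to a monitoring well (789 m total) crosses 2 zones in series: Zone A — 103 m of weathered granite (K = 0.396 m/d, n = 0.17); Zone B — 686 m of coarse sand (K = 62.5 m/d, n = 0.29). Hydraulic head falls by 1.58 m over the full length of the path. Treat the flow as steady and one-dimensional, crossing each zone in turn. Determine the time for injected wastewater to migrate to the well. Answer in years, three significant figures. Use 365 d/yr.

Continuity: the same q passes through each zone, so ΔH = q·Σ(L_j/K_j) — the zones act as resistances in series.
Σ(L/K) = 103/0.396 + 686/62.5 = 260.1 + 10.98 = 271.1 d
q = ΔH / Σ(L/K) = 1.58 / 271.1 = 0.005829 m/d (same in every zone)
Zone A: v = q/n = 0.005829/0.17 = 0.03429 m/d → t_A = 103/0.03429 = 3004 d
Zone B: v = q/n = 0.005829/0.29 = 0.02010 m/d → t_B = 686/0.02010 = 34130 d
Total t = 3004 + 34130 = 37140 d
   = 37140 / 365 = 102 yr

102 years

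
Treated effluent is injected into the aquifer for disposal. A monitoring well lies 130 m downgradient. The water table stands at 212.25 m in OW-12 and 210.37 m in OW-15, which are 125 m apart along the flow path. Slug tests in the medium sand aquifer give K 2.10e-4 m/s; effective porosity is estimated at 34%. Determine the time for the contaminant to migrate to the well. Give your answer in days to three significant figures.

Hydraulic gradient i = (212.25 − 210.37) / 125 = 1.88 / 125 = 0.01504
K = 2.10e-4 m/s × 86400 s/d = 18.14 m/d
q = Ki = 18.14 × 0.01504 = 0.2729 m/d
Average linear velocity = 0.2729 / 0.34 = 0.8026 m/d
t = L / v = 130 / 0.8026 = 162.0 d

162 days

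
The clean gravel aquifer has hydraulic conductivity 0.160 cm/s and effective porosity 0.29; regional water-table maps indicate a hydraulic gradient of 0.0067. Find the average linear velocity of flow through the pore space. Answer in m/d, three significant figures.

K = 0.160 cm/s × 864 = 138.2 m/d
Specific discharge q = 138.2 × 0.0067 = 0.9262 m/d
v = Ki/n = 138.2·0.0067/0.29 = 3.194 m/d

3.19 m/d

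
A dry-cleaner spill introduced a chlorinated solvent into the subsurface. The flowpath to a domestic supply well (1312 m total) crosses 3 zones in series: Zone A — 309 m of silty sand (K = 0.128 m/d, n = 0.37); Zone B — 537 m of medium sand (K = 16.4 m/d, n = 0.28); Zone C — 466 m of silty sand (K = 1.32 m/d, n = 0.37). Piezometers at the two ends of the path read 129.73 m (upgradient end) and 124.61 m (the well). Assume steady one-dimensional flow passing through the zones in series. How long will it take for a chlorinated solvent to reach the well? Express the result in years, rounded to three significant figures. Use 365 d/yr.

Total head drop ΔH = 129.73 − 124.61 = 5.12 m
Continuity: the same q passes through each zone, so ΔH = q·Σ(L_j/K_j) — the zones act as resistances in series.
Σ(L/K) = 309/0.128 + 537/16.4 + 466/1.32 = 2414 + 32.74 + 353.0 = 2800 d
q = ΔH / Σ(L/K) = 5.12 / 2800 = 0.001829 m/d (same in every zone)
Zone A: v = q/n = 0.001829/0.37 = 0.004942 m/d → t_A = 309/0.004942 = 62520 d
Zone B: v = q/n = 0.001829/0.28 = 0.006531 m/d → t_B = 537/0.006531 = 82220 d
Zone C: v = q/n = 0.001829/0.37 = 0.004942 m/d → t_C = 466/0.004942 = 94290 d
Total t = 62520 + 82220 + 94290 = 239000 d
   = 239000 / 365 = 655 yr

655 years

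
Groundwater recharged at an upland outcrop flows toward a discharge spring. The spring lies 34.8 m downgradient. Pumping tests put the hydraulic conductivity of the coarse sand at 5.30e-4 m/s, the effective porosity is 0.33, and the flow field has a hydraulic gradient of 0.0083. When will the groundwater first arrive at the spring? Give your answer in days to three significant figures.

K = 5.30e-4 m/s × 86400 s/d = 45.79 m/d
Darcy flux q = K·i = 45.79 × 0.0083 = 0.3801 m/d
v = Ki/n = 45.79·0.0083/0.33 = 1.152 m/d
t = L / v = 34.8 / 1.152 = 30.22 d

30.2 days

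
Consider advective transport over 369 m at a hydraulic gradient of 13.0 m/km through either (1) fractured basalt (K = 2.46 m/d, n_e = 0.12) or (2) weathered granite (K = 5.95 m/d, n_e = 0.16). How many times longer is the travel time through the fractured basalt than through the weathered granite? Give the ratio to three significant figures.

Unit 1 (fractured basalt): v = 2.46×0.013/0.12 = 0.2665 m/d, t = 369/0.2665 = 1385 d
Unit 2 (weathered granite): v = 5.95×0.013/0.16 = 0.4834 m/d, t = 369/0.4834 = 763.3 d
t(fractured basalt) / t(weathered granite) = 1385/763.3 = 1.81

1.81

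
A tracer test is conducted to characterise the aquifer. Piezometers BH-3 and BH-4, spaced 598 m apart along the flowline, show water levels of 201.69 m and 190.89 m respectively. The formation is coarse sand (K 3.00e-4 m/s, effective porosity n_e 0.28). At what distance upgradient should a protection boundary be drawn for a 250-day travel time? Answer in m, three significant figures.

418 m

Hydraulic gradient i = (201.69 − 190.89) / 598 = 10.80 / 598 = 0.01806
K = 3.00e-4 m/s × 86400 s/d = 25.92 m/d
Specific discharge q = 25.92 × 0.01806 = 0.4681 m/d
Average linear velocity = 0.4681 / 0.28 = 1.672 m/d
L = v × T = 1.672 × 250 = 418.0 m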